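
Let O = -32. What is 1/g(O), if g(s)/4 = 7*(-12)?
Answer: -1/336 ≈ -0.0029762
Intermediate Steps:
g(s) = -336 (g(s) = 4*(7*(-12)) = 4*(-84) = -336)
1/g(O) = 1/(-336) = -1/336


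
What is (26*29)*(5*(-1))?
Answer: -3770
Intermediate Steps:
(26*29)*(5*(-1)) = 754*(-5) = -3770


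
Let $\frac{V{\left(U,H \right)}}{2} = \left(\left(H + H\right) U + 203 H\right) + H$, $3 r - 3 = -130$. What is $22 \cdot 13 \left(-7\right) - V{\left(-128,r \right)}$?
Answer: $- \frac{19214}{3} \approx -6404.7$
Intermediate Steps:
$r = - \frac{127}{3}$ ($r = 1 + \frac{1}{3} \left(-130\right) = 1 - \frac{130}{3} = - \frac{127}{3} \approx -42.333$)
$V{\left(U,H \right)} = 408 H + 4 H U$ ($V{\left(U,H \right)} = 2 \left(\left(\left(H + H\right) U + 203 H\right) + H\right) = 2 \left(\left(2 H U + 203 H\right) + H\right) = 2 \left(\left(203 H + 2 H U\right) + H\right) = 2 \left(204 H + 2 H U\right) = 408 H + 4 H U$)
$22 \cdot 13 \left(-7\right) - V{\left(-128,r \right)} = 22 \cdot 13 \left(-7\right) - 4 \left(- \frac{127}{3}\right) \left(102 - 128\right) = 286 \left(-7\right) - 4 \left(- \frac{127}{3}\right) \left(-26\right) = -2002 - \frac{13208}{3} = - \frac{19214}{3}$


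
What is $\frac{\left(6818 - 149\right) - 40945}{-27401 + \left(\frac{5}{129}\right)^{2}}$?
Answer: $\frac{142596729}{113995004} \approx 1.2509$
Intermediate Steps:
$\frac{\left(6818 - 149\right) - 40945}{-27401 + \left(\frac{5}{129}\right)^{2}} = \frac{\left(6818 - 149\right) - 40945}{-27401 + \left(5 \cdot \frac{1}{129}\right)^{2}} = \frac{6669 - 40945}{-27401 + \left(\frac{5}{129}\right)^{2}} = - \frac{34276}{-27401 + \frac{25}{16641}} = - \frac{34276}{- \frac{455980016}{16641}} = \left(-34276\right) \left(- \frac{16641}{455980016}\right) = \frac{142596729}{113995004}$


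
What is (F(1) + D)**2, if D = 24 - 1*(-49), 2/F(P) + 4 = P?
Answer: 47089/9 ≈ 5232.1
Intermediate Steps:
F(P) = 2/(-4 + P)
D = 73 (D = 24 + 49 = 73)
(F(1) + D)**2 = (2/(-4 + 1) + 73)**2 = (2/(-3) + 73)**2 = (2*(-1/3) + 73)**2 = (-2/3 + 73)**2 = (217/3)**2 = 47089/9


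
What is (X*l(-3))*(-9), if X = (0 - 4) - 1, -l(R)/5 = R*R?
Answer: -2025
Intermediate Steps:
l(R) = -5*R² (l(R) = -5*R*R = -5*R²)
X = -5 (X = -4 - 1 = -5)
(X*l(-3))*(-9) = -(-25)*(-3)²*(-9) = -(-25)*9*(-9) = -5*(-45)*(-9) = 225*(-9) = -2025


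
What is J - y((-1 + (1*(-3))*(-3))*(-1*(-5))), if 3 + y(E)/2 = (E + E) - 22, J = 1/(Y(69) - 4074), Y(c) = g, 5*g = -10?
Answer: -448361/4076 ≈ -110.00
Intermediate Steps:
g = -2 (g = (1/5)*(-10) = -2)
Y(c) = -2
J = -1/4076 (J = 1/(-2 - 4074) = 1/(-4076) = -1/4076 ≈ -0.00024534)
y(E) = -50 + 4*E (y(E) = -6 + 2*((E + E) - 22) = -6 + 2*(2*E - 22) = -6 + 2*(-22 + 2*E) = -6 + (-44 + 4*E) = -50 + 4*E)
J - y((-1 + (1*(-3))*(-3))*(-1*(-5))) = -1/4076 - (-50 + 4*((-1 + (1*(-3))*(-3))*(-1*(-5)))) = -1/4076 - (-50 + 4*((-1 - 3*(-3))*5)) = -1/4076 - (-50 + 4*((-1 + 9)*5)) = -1/4076 - (-50 + 4*(8*5)) = -1/4076 - (-50 + 4*40) = -1/4076 - (-50 + 160) = -1/4076 - 1*110 = -1/4076 - 110 = -448361/4076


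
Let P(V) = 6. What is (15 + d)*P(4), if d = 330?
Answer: 2070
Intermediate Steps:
(15 + d)*P(4) = (15 + 330)*6 = 345*6 = 2070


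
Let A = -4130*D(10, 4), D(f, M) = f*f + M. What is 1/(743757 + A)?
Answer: 1/314237 ≈ 3.1823e-6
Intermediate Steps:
D(f, M) = M + f² (D(f, M) = f² + M = M + f²)
A = -429520 (A = -4130*(4 + 10²) = -4130*(4 + 100) = -4130*104 = -429520)
1/(743757 + A) = 1/(743757 - 429520) = 1/314237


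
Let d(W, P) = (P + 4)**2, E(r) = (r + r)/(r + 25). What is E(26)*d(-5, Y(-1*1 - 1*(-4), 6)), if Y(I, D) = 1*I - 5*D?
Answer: 27508/51 ≈ 539.37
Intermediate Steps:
E(r) = 2*r/(25 + r) (E(r) = (2*r)/(25 + r) = 2*r/(25 + r))
Y(I, D) = I - 5*D
d(W, P) = (4 + P)**2
E(26)*d(-5, Y(-1*1 - 1*(-4), 6)) = (2*26/(25 + 26))*(4 + ((-1*1 - 1*(-4)) - 5*6))**2 = (2*26/51)*(4 + ((-1 + 4) - 30))**2 = (2*26*(1/51))*(4 + (3 - 30))**2 = 52*(4 - 27)**2/51 = (52/51)*(-23)**2 = (52/51)*529 = 27508/51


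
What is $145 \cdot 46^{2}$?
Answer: $306820$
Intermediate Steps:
$145 \cdot 46^{2} = 145 \cdot 2116 = 306820$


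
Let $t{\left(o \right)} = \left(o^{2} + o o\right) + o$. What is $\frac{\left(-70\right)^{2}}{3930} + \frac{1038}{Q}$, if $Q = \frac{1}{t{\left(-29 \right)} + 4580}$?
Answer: $\frac{2542653112}{393} \approx 6.4699 \cdot 10^{6}$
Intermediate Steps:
$t{\left(o \right)} = o + 2 o^{2}$ ($t{\left(o \right)} = \left(o^{2} + o^{2}\right) + o = 2 o^{2} + o = o + 2 o^{2}$)
$Q = \frac{1}{6233}$ ($Q = \frac{1}{- 29 \left(1 + 2 \left(-29\right)\right) + 4580} = \frac{1}{- 29 \left(1 - 58\right) + 4580} = \frac{1}{\left(-29\right) \left(-57\right) + 4580} = \frac{1}{1653 + 4580} = \frac{1}{6233} \approx 0.00016044$)
$\frac{\left(-70\right)^{2}}{3930} + \frac{1038}{Q} = \frac{\left(-70\right)^{2}}{3930} + 1038 \frac{1}{\frac{1}{6233}} = 4900 \cdot \frac{1}{3930} + 1038 \cdot 6233 = \frac{490}{393} + 6469854 = \frac{2542653112}{393}$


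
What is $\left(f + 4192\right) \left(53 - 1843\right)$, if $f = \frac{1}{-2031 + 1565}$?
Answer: $- \frac{1748356545}{233} \approx -7.5037 \cdot 10^{6}$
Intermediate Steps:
$f = - \frac{1}{466}$ ($f = \frac{1}{-466} = - \frac{1}{466} \approx -0.0021459$)
$\left(f + 4192\right) \left(53 - 1843\right) = \left(- \frac{1}{466} + 4192\right) \left(53 - 1843\right) = \frac{1953471}{466} \left(-1790\right) = - \frac{1748356545}{233}$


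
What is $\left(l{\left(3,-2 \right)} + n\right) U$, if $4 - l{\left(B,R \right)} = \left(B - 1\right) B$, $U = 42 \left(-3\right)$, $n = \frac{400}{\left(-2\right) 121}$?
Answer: $\frac{55692}{121} \approx 460.26$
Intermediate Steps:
$n = - \frac{200}{121}$ ($n = \frac{400}{-242} = 400 \left(- \frac{1}{242}\right) = - \frac{200}{121} \approx -1.6529$)
$U = -126$
$l{\left(B,R \right)} = 4 - B \left(-1 + B\right)$ ($l{\left(B,R \right)} = 4 - \left(B - 1\right) B = 4 - \left(-1 + B\right) B = 4 - B \left(-1 + B\right)$)
$\left(l{\left(3,-2 \right)} + n\right) U = \left(\left(4 + 3 - 3^{2}\right) - \frac{200}{121}\right) \left(-126\right) = \left(\left(4 + 3 - 9\right) - \frac{200}{121}\right) \left(-126\right) = \left(-2 - \frac{200}{121}\right) \left(-126\right) = \left(- \frac{442}{121}\right) \left(-126\right) = \frac{55692}{121}$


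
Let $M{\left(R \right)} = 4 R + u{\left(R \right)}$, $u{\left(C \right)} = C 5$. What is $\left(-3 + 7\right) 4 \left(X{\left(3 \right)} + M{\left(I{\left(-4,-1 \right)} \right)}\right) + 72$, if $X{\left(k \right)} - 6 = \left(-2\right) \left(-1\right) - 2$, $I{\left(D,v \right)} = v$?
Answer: $24$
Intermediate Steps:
$u{\left(C \right)} = 5 C$
$X{\left(k \right)} = 6$ ($X{\left(k \right)} = 6 - 0 = 6 + \left(2 - 2\right) = 6 + 0 = 6$)
$M{\left(R \right)} = 9 R$ ($M{\left(R \right)} = 4 R + 5 R = 9 R$)
$\left(-3 + 7\right) 4 \left(X{\left(3 \right)} + M{\left(I{\left(-4,-1 \right)} \right)}\right) + 72 = \left(-3 + 7\right) 4 \left(6 + 9 \left(-1\right)\right) + 72 = 4 \cdot 4 \left(6 - 9\right) + 72 = 16 \left(-3\right) + 72 = -48 + 72 = 24$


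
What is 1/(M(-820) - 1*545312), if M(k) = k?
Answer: -1/546132 ≈ -1.8311e-6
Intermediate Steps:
1/(M(-820) - 1*545312) = 1/(-820 - 1*545312) = 1/(-820 - 545312) = 1/(-546132) = -1/546132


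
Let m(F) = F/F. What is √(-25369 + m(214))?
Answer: 2*I*√6342 ≈ 159.27*I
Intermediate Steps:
m(F) = 1
√(-25369 + m(214)) = √(-25369 + 1) = √(-25368) = 2*I*√6342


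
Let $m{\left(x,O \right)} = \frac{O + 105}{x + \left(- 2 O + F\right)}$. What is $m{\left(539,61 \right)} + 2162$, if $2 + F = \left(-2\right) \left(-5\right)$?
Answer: $\frac{919016}{425} \approx 2162.4$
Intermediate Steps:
$F = 8$ ($F = -2 - -10 = -2 + 10 = 8$)
$m{\left(x,O \right)} = \frac{105 + O}{8 + x - 2 O}$ ($m{\left(x,O \right)} = \frac{O + 105}{x - \left(-8 + 2 O\right)} = \frac{105 + O}{x - \left(-8 + 2 O\right)} = \frac{105 + O}{8 + x - 2 O}$)
$m{\left(539,61 \right)} + 2162 = \frac{105 + 61}{8 + 539 - 122} + 2162 = \frac{1}{8 + 539 - 122} \cdot 166 + 2162 = \frac{1}{425} \cdot 166 + 2162 = \frac{166}{425} + 2162 = \frac{919016}{425}$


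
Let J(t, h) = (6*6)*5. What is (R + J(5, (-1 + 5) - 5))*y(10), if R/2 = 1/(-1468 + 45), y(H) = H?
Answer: 2561380/1423 ≈ 1800.0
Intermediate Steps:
J(t, h) = 180 (J(t, h) = 36*5 = 180)
R = -2/1423 (R = 2/(-1468 + 45) = 2/(-1423) = 2*(-1/1423) = -2/1423 ≈ -0.0014055)
(R + J(5, (-1 + 5) - 5))*y(10) = (-2/1423 + 180)*10 = (256138/1423)*10 = 2561380/1423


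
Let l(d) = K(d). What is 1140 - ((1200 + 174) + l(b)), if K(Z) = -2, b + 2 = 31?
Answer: -232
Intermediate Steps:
b = 29 (b = -2 + 31 = 29)
l(d) = -2
1140 - ((1200 + 174) + l(b)) = 1140 - ((1200 + 174) - 2) = 1140 - (1374 - 2) = 1140 - 1*1372 = 1140 - 1372 = -232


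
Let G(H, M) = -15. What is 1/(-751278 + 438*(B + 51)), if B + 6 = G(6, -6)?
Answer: -1/738138 ≈ -1.3548e-6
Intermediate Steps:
B = -21 (B = -6 - 15 = -21)
1/(-751278 + 438*(B + 51)) = 1/(-751278 + 438*(-21 + 51)) = 1/(-751278 + 438*30) = 1/(-751278 + 13140) = 1/(-738138) = -1/738138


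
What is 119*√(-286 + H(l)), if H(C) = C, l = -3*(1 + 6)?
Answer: 119*I*√307 ≈ 2085.0*I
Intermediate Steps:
l = -21 (l = -3*7 = -21)
119*√(-286 + H(l)) = 119*√(-286 - 21) = 119*√(-307) = 119*(I*√307) = 119*I*√307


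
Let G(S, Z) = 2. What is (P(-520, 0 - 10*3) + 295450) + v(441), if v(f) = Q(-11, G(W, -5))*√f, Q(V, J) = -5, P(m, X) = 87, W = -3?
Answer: 295432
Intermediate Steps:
v(f) = -5*√f
(P(-520, 0 - 10*3) + 295450) + v(441) = (87 + 295450) - 5*√441 = 295537 - 5*21 = 295537 - 105 = 295432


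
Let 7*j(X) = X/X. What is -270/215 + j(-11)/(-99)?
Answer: -37465/29799 ≈ -1.2573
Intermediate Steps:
j(X) = ⅐ (j(X) = (X/X)/7 = (⅐)*1 = ⅐)
-270/215 + j(-11)/(-99) = -270/215 + (⅐)/(-99) = -270*1/215 + (⅐)*(-1/99) = -54/43 - 1/693 = -37465/29799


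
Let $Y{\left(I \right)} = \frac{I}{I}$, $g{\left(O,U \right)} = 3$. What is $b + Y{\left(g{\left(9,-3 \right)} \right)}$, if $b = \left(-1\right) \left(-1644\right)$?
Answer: $1645$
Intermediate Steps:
$Y{\left(I \right)} = 1$
$b = 1644$
$b + Y{\left(g{\left(9,-3 \right)} \right)} = 1644 + 1 = 1645$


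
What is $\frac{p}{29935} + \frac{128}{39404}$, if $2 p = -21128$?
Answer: $- \frac{103108044}{294889685} \approx -0.34965$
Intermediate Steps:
$p = -10564$ ($p = \frac{1}{2} \left(-21128\right) = -10564$)
$\frac{p}{29935} + \frac{128}{39404} = - \frac{10564}{29935} + \frac{128}{39404} = \left(-10564\right) \frac{1}{29935} + 128 \cdot \frac{1}{39404} = - \frac{10564}{29935} + \frac{32}{9851} = - \frac{103108044}{294889685}$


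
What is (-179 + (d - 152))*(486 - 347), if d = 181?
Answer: -20850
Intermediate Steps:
(-179 + (d - 152))*(486 - 347) = (-179 + (181 - 152))*(486 - 347) = (-179 + 29)*139 = -150*139 = -20850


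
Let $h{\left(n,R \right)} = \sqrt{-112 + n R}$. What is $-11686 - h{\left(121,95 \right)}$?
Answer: $-11686 - \sqrt{11383} \approx -11793.0$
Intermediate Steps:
$h{\left(n,R \right)} = \sqrt{-112 + R n}$
$-11686 - h{\left(121,95 \right)} = -11686 - \sqrt{-112 + 95 \cdot 121} = -11686 - \sqrt{-112 + 11495} = -11686 - \sqrt{11383}$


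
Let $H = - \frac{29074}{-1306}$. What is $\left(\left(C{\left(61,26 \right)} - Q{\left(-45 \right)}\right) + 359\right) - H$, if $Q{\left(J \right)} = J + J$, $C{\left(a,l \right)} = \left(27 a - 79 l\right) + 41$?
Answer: $\frac{39662}{653} \approx 60.738$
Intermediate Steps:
$C{\left(a,l \right)} = 41 - 79 l + 27 a$ ($C{\left(a,l \right)} = \left(- 79 l + 27 a\right) + 41 = 41 - 79 l + 27 a$)
$Q{\left(J \right)} = 2 J$
$H = \frac{14537}{653}$ ($H = \left(-29074\right) \left(- \frac{1}{1306}\right) = \frac{14537}{653} \approx 22.262$)
$\left(\left(C{\left(61,26 \right)} - Q{\left(-45 \right)}\right) + 359\right) - H = \left(\left(\left(41 - 2054 + 27 \cdot 61\right) - 2 \left(-45\right)\right) + 359\right) - \frac{14537}{653} = \left(\left(\left(41 - 2054 + 1647\right) - -90\right) + 359\right) - \frac{14537}{653} = \left(\left(-366 + 90\right) + 359\right) - \frac{14537}{653} = \left(-276 + 359\right) - \frac{14537}{653} = 83 - \frac{14537}{653} = \frac{39662}{653}$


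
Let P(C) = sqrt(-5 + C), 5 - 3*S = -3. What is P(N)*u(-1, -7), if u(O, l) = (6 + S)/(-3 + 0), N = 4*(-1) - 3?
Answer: -52*I*sqrt(3)/9 ≈ -10.007*I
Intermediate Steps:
S = 8/3 (S = 5/3 - 1/3*(-3) = 5/3 + 1 = 8/3 ≈ 2.6667)
N = -7 (N = -4 - 3 = -7)
u(O, l) = -26/9 (u(O, l) = (6 + 8/3)/(-3 + 0) = (26/3)/(-3) = (26/3)*(-1/3) = -26/9)
P(N)*u(-1, -7) = sqrt(-5 - 7)*(-26/9) = sqrt(-12)*(-26/9) = (2*I*sqrt(3))*(-26/9) = -52*I*sqrt(3)/9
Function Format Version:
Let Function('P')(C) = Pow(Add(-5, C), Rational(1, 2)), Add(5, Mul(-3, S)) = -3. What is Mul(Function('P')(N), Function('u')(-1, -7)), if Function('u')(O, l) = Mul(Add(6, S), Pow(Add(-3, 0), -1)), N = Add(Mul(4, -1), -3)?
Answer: Mul(Rational(-52, 9), I, Pow(3, Rational(1, 2))) ≈ Mul(-10.007, I)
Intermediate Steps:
S = Rational(8, 3) (S = Add(Rational(5, 3), Mul(Rational(-1, 3), -3)) = Add(Rational(5, 3), 1) = Rational(8, 3) ≈ 2.6667)
N = -7 (N = Add(-4, -3) = -7)
Function('u')(O, l) = Rational(-26, 9) (Function('u')(O, l) = Mul(Add(6, Rational(8, 3)), Pow(Add(-3, 0), -1)) = Mul(Rational(26, 3), Pow(-3, -1)) = Mul(Rational(26, 3), Rational(-1, 3)) = Rational(-26, 9))
Mul(Function('P')(N), Function('u')(-1, -7)) = Mul(Pow(Add(-5, -7), Rational(1, 2)), Rational(-26, 9)) = Mul(Pow(-12, Rational(1, 2)), Rational(-26, 9)) = Mul(Mul(2, I, Pow(3, Rational(1, 2))), Rational(-26, 9)) = Mul(Rational(-52, 9), I, Pow(3, Rational(1, 2)))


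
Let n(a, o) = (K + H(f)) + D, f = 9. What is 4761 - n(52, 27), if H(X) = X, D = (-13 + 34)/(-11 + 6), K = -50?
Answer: 24031/5 ≈ 4806.2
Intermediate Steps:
D = -21/5 (D = 21/(-5) = 21*(-1/5) = -21/5 ≈ -4.2000)
n(a, o) = -226/5 (n(a, o) = (-50 + 9) - 21/5 = -41 - 21/5 = -226/5)
4761 - n(52, 27) = 4761 - 1*(-226/5) = 4761 + 226/5 = 24031/5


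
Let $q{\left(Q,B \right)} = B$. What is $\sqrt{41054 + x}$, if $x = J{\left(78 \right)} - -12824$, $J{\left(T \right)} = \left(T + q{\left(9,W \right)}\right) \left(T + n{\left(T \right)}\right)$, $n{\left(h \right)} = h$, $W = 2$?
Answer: $\sqrt{66358} \approx 257.6$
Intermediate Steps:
$J{\left(T \right)} = 2 T \left(2 + T\right)$ ($J{\left(T \right)} = \left(T + 2\right) \left(T + T\right) = \left(2 + T\right) 2 T = 2 T \left(2 + T\right)$)
$x = 25304$ ($x = 2 \cdot 78 \left(2 + 78\right) - -12824 = 2 \cdot 78 \cdot 80 + 12824 = 12480 + 12824 = 25304$)
$\sqrt{41054 + x} = \sqrt{41054 + 25304} = \sqrt{66358}$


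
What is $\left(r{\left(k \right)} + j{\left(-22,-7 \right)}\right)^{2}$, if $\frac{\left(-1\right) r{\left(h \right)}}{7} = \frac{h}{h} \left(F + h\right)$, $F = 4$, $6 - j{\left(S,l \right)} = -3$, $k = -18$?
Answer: $11449$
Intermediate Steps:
$j{\left(S,l \right)} = 9$ ($j{\left(S,l \right)} = 6 - -3 = 6 + 3 = 9$)
$r{\left(h \right)} = -28 - 7 h$ ($r{\left(h \right)} = - 7 \frac{h}{h} \left(4 + h\right) = - 7 \cdot 1 \left(4 + h\right) = - 7 \left(4 + h\right) = -28 - 7 h$)
$\left(r{\left(k \right)} + j{\left(-22,-7 \right)}\right)^{2} = \left(\left(-28 - -126\right) + 9\right)^{2} = \left(\left(-28 + 126\right) + 9\right)^{2} = \left(98 + 9\right)^{2} = 107^{2} = 11449$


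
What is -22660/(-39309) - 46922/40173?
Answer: -311378906/526386819 ≈ -0.59154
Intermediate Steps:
-22660/(-39309) - 46922/40173 = -22660*(-1/39309) - 46922*1/40173 = 22660/39309 - 46922/40173 = -311378906/526386819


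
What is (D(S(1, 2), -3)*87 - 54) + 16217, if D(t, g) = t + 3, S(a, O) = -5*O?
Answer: 15554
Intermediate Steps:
D(t, g) = 3 + t
(D(S(1, 2), -3)*87 - 54) + 16217 = ((3 - 5*2)*87 - 54) + 16217 = ((3 - 10)*87 - 54) + 16217 = (-7*87 - 54) + 16217 = (-609 - 54) + 16217 = -663 + 16217 = 15554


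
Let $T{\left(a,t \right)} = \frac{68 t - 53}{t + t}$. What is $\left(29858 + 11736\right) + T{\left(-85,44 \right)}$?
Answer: $\frac{3663211}{88} \approx 41627.0$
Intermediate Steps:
$T{\left(a,t \right)} = \frac{-53 + 68 t}{2 t}$
$\left(29858 + 11736\right) + T{\left(-85,44 \right)} = \left(29858 + 11736\right) + \left(34 - \frac{53}{2 \cdot 44}\right) = 41594 + \left(34 - \frac{53}{88}\right) = 41594 + \frac{2939}{88} = \frac{3663211}{88}$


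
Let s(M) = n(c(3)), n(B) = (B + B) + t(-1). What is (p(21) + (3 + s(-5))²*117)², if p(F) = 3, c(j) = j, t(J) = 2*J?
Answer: 32901696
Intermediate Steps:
n(B) = -2 + 2*B (n(B) = (B + B) + 2*(-1) = 2*B - 2 = -2 + 2*B)
s(M) = 4 (s(M) = -2 + 2*3 = -2 + 6 = 4)
(p(21) + (3 + s(-5))²*117)² = (3 + (3 + 4)²*117)² = (3 + 7²*117)² = (3 + 49*117)² = (3 + 5733)² = 5736² = 32901696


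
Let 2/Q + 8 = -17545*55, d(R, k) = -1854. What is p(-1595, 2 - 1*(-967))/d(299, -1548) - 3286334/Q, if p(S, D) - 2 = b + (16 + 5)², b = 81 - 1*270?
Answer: 1469877361016120/927 ≈ 1.5856e+12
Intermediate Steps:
Q = -2/964983 (Q = 2/(-8 - 17545*55) = 2/(-8 - 964975) = 2/(-964983) = 2*(-1/964983) = -2/964983 ≈ -2.0726e-6)
b = -189 (b = 81 - 270 = -189)
p(S, D) = 254 (p(S, D) = 2 + (-189 + (16 + 5)²) = 2 + (-189 + 21²) = 2 + (-189 + 441) = 2 + 252 = 254)
p(-1595, 2 - 1*(-967))/d(299, -1548) - 3286334/Q = 254/(-1854) - 3286334/(-2/964983) = 254*(-1/1854) - 3286334*(-964983/2) = -127/927 + 1585628221161 = 1469877361016120/927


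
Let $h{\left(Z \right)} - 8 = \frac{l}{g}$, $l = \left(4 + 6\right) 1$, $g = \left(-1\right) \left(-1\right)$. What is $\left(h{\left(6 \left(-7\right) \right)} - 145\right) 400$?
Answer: $-50800$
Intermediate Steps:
$g = 1$
$l = 10$ ($l = 10 \cdot 1 = 10$)
$h{\left(Z \right)} = 18$ ($h{\left(Z \right)} = 8 + \frac{10}{1} = 8 + 10 \cdot 1 = 8 + 10 = 18$)
$\left(h{\left(6 \left(-7\right) \right)} - 145\right) 400 = \left(18 - 145\right) 400 = \left(-127\right) 400 = -50800$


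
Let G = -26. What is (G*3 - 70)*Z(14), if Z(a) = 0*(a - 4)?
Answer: 0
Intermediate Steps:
Z(a) = 0 (Z(a) = 0*(-4 + a) = 0)
(G*3 - 70)*Z(14) = (-26*3 - 70)*0 = (-78 - 70)*0 = -148*0 = 0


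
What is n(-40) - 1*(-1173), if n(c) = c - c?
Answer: 1173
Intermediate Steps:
n(c) = 0
n(-40) - 1*(-1173) = 0 - 1*(-1173) = 0 + 1173 = 1173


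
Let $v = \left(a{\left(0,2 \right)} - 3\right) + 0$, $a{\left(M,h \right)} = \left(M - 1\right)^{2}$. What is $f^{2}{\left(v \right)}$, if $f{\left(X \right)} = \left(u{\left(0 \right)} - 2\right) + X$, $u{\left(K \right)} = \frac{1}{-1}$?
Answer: $25$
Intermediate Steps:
$a{\left(M,h \right)} = \left(-1 + M\right)^{2}$
$u{\left(K \right)} = -1$
$v = -2$ ($v = \left(\left(-1 + 0\right)^{2} - 3\right) + 0 = \left(\left(-1\right)^{2} - 3\right) + 0 = \left(1 - 3\right) + 0 = -2 + 0 = -2$)
$f{\left(X \right)} = -3 + X$ ($f{\left(X \right)} = \left(-1 - 2\right) + X = -3 + X$)
$f^{2}{\left(v \right)} = \left(-3 - 2\right)^{2} = \left(-5\right)^{2} = 25$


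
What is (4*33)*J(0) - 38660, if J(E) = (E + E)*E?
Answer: -38660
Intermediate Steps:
J(E) = 2*E**2 (J(E) = (2*E)*E = 2*E**2)
(4*33)*J(0) - 38660 = (4*33)*(2*0**2) - 38660 = 132*(2*0) - 38660 = 132*0 - 38660 = 0 - 38660 = -38660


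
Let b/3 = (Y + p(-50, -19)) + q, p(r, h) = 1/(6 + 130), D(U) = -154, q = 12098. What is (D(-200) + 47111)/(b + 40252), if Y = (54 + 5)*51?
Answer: 6386152/11637931 ≈ 0.54874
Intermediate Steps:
Y = 3009 (Y = 59*51 = 3009)
p(r, h) = 1/136
b = 6163659/136 (b = 3*((3009 + 1/136) + 12098) = 3*(409225/136 + 12098) = 3*(2054553/136) = 6163659/136 ≈ 45321.)
(D(-200) + 47111)/(b + 40252) = (-154 + 47111)/(6163659/136 + 40252) = 46957/(11637931/136) = 46957*(136/11637931) = 6386152/11637931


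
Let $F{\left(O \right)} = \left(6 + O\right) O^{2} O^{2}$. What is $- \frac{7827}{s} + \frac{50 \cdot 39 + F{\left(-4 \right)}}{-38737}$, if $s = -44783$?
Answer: $\frac{192938753}{1734759071} \approx 0.11122$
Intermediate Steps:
$F{\left(O \right)} = O^{4} \left(6 + O\right)$ ($F{\left(O \right)} = O^{2} \left(6 + O\right) O^{2} = O^{4} \left(6 + O\right)$)
$- \frac{7827}{s} + \frac{50 \cdot 39 + F{\left(-4 \right)}}{-38737} = - \frac{7827}{-44783} + \frac{50 \cdot 39 + \left(-4\right)^{4} \left(6 - 4\right)}{-38737} = \left(-7827\right) \left(- \frac{1}{44783}\right) + \left(1950 + 256 \cdot 2\right) \left(- \frac{1}{38737}\right) = \frac{7827}{44783} + \left(1950 + 512\right) \left(- \frac{1}{38737}\right) = \frac{7827}{44783} + 2462 \left(- \frac{1}{38737}\right) = \frac{7827}{44783} - \frac{2462}{38737} = \frac{192938753}{1734759071}$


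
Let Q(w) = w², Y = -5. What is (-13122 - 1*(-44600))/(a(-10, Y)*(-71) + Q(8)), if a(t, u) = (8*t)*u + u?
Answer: -31478/27981 ≈ -1.1250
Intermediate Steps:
a(t, u) = u + 8*t*u (a(t, u) = 8*t*u + u = u + 8*t*u)
(-13122 - 1*(-44600))/(a(-10, Y)*(-71) + Q(8)) = (-13122 - 1*(-44600))/(-5*(1 + 8*(-10))*(-71) + 8²) = (-13122 + 44600)/(-5*(1 - 80)*(-71) + 64) = 31478/(-5*(-79)*(-71) + 64) = 31478/(395*(-71) + 64) = 31478/(-28045 + 64) = 31478/(-27981) = 31478*(-1/27981) = -31478/27981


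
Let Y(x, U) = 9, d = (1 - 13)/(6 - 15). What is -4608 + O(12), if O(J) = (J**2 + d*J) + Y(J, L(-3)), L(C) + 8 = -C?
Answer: -4439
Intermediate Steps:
L(C) = -8 - C
d = 4/3 (d = -12/(-9) = -12*(-1/9) = 4/3 ≈ 1.3333)
O(J) = 9 + J**2 + 4*J/3 (O(J) = (J**2 + 4*J/3) + 9 = 9 + J**2 + 4*J/3)
-4608 + O(12) = -4608 + (9 + 12**2 + (4/3)*12) = -4608 + (9 + 144 + 16) = -4608 + 169 = -4439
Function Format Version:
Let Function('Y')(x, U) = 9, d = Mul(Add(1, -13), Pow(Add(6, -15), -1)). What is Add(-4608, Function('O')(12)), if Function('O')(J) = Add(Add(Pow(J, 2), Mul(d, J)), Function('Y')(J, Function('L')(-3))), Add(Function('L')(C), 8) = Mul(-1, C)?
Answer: -4439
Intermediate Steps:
Function('L')(C) = Add(-8, Mul(-1, C))
d = Rational(4, 3) (d = Mul(-12, Pow(-9, -1)) = Mul(-12, Rational(-1, 9)) = Rational(4, 3) ≈ 1.3333)
Function('O')(J) = Add(9, Pow(J, 2), Mul(Rational(4, 3), J)) (Function('O')(J) = Add(Add(Pow(J, 2), Mul(Rational(4, 3), J)), 9) = Add(9, Pow(J, 2), Mul(Rational(4, 3), J)))
Add(-4608, Function('O')(12)) = Add(-4608, Add(9, Pow(12, 2), Mul(Rational(4, 3), 12))) = Add(-4608, Add(9, 144, 16)) = Add(-4608, 169) = -4439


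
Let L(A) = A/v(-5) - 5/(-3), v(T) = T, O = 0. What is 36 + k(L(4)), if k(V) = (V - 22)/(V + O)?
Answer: 151/13 ≈ 11.615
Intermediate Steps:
L(A) = 5/3 - A/5 (L(A) = A/(-5) - 5/(-3) = A*(-⅕) - 5*(-⅓) = -A/5 + 5/3 = 5/3 - A/5)
k(V) = (-22 + V)/V (k(V) = (V - 22)/(V + 0) = (-22 + V)/V)
36 + k(L(4)) = 36 + (-22 + (5/3 - ⅕*4))/(5/3 - ⅕*4) = 36 + (-22 + (5/3 - ⅘))/(5/3 - ⅘) = 36 + (-22 + 13/15)/(13/15) = 36 + (15/13)*(-317/15) = 36 - 317/13 = 151/13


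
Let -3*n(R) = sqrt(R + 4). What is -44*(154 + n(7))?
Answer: -6776 + 44*sqrt(11)/3 ≈ -6727.4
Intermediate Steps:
n(R) = -sqrt(4 + R)/3 (n(R) = -sqrt(R + 4)/3 = -sqrt(4 + R)/3)
-44*(154 + n(7)) = -44*(154 - sqrt(4 + 7)/3) = -44*(154 - sqrt(11)/3) = -6776 + 44*sqrt(11)/3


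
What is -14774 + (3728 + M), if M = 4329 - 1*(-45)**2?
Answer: -8742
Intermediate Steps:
M = 2304 (M = 4329 - 1*2025 = 4329 - 2025 = 2304)
-14774 + (3728 + M) = -14774 + (3728 + 2304) = -14774 + 6032 = -8742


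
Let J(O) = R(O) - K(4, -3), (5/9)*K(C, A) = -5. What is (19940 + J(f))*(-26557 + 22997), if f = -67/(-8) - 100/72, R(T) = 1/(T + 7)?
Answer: -71515825400/1007 ≈ -7.1019e+7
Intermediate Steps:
R(T) = 1/(7 + T)
K(C, A) = -9 (K(C, A) = (9/5)*(-5) = -9)
f = 503/72 (f = -67*(-1/8) - 100*1/72 = 67/8 - 25/18 = 503/72 ≈ 6.9861)
J(O) = 9 + 1/(7 + O) (J(O) = 1/(7 + O) - 1*(-9) = 1/(7 + O) + 9 = 9 + 1/(7 + O))
(19940 + J(f))*(-26557 + 22997) = (19940 + (64 + 9*(503/72))/(7 + 503/72))*(-26557 + 22997) = (19940 + (64 + 503/8)/(1007/72))*(-3560) = (19940 + (72/1007)*(1015/8))*(-3560) = (19940 + 9135/1007)*(-3560) = (20088715/1007)*(-3560) = -71515825400/1007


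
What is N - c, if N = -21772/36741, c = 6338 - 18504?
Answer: 446969234/36741 ≈ 12165.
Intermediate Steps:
c = -12166
N = -21772/36741 (N = -21772*1/36741 = -21772/36741 ≈ -0.59258)
N - c = -21772/36741 - 1*(-12166) = -21772/36741 + 12166 = 446969234/36741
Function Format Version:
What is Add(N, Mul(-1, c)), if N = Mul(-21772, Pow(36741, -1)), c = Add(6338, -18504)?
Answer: Rational(446969234, 36741) ≈ 12165.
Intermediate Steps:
c = -12166
N = Rational(-21772, 36741) (N = Mul(-21772, Rational(1, 36741)) = Rational(-21772, 36741) ≈ -0.59258)
Add(N, Mul(-1, c)) = Add(Rational(-21772, 36741), Mul(-1, -12166)) = Add(Rational(-21772, 36741), 12166) = Rational(446969234, 36741)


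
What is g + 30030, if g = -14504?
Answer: 15526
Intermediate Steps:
g + 30030 = -14504 + 30030 = 15526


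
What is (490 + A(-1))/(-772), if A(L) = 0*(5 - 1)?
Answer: -245/386 ≈ -0.63472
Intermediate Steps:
A(L) = 0 (A(L) = 0*4 = 0)
(490 + A(-1))/(-772) = (490 + 0)/(-772) = 490*(-1/772) = -245/386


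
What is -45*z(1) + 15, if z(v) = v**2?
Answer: -30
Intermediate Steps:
-45*z(1) + 15 = -45*1**2 + 15 = -45*1 + 15 = -45 + 15 = -30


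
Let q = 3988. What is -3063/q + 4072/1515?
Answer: 11598691/6041820 ≈ 1.9197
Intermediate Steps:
-3063/q + 4072/1515 = -3063/3988 + 4072/1515 = 11598691/6041820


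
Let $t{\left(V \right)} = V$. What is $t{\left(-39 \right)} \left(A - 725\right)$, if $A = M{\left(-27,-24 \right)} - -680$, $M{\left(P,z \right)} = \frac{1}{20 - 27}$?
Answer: $\frac{12324}{7} \approx 1760.6$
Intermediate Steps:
$M{\left(P,z \right)} = - \frac{1}{7}$ ($M{\left(P,z \right)} = \frac{1}{-7} = - \frac{1}{7}$)
$A = \frac{4759}{7}$ ($A = - \frac{1}{7} - -680 = - \frac{1}{7} + 680 = \frac{4759}{7} \approx 679.86$)
$t{\left(-39 \right)} \left(A - 725\right) = - 39 \left(\frac{4759}{7} - 725\right) = \left(-39\right) \left(- \frac{316}{7}\right) = \frac{12324}{7}$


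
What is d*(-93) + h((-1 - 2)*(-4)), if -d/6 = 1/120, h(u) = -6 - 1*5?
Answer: -127/20 ≈ -6.3500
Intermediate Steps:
h(u) = -11 (h(u) = -6 - 5 = -11)
d = -1/20 (d = -6/120 = -6*1/120 = -1/20 ≈ -0.050000)
d*(-93) + h((-1 - 2)*(-4)) = -1/20*(-93) - 11 = 93/20 - 11 = -127/20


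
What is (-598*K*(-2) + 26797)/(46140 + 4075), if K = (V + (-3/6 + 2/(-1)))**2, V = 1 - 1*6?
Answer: 8552/4565 ≈ 1.8734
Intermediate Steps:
V = -5 (V = 1 - 6 = -5)
K = 225/4 (K = (-5 + (-3/6 + 2/(-1)))**2 = (-5 + (-3*1/6 + 2*(-1)))**2 = (-5 + (-1/2 - 2))**2 = (-5 - 5/2)**2 = (-15/2)**2 = 225/4 ≈ 56.250)
(-598*K*(-2) + 26797)/(46140 + 4075) = (-67275*(-2)/2 + 26797)/(46140 + 4075) = (-598*(-225/2) + 26797)/50215 = (67275 + 26797)*(1/50215) = 94072*(1/50215) = 8552/4565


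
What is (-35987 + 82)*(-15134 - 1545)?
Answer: 598859495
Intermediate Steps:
(-35987 + 82)*(-15134 - 1545) = -35905*(-16679) = 598859495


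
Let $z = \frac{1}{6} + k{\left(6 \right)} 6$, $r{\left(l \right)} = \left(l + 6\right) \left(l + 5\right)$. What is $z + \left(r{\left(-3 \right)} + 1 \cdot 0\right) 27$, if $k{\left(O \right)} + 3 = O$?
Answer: $\frac{1081}{6} \approx 180.17$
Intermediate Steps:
$k{\left(O \right)} = -3 + O$
$r{\left(l \right)} = \left(5 + l\right) \left(6 + l\right)$ ($r{\left(l \right)} = \left(6 + l\right) \left(5 + l\right) = \left(5 + l\right) \left(6 + l\right)$)
$z = \frac{109}{6}$ ($z = \frac{1}{6} + \left(-3 + 6\right) 6 = \frac{1}{6} + 3 \cdot 6 = \frac{1}{6} + 18 = \frac{109}{6} \approx 18.167$)
$z + \left(r{\left(-3 \right)} + 1 \cdot 0\right) 27 = \frac{109}{6} + \left(\left(30 + \left(-3\right)^{2} + 11 \left(-3\right)\right) + 1 \cdot 0\right) 27 = \frac{109}{6} + \left(\left(30 + 9 - 33\right) + 0\right) 27 = \frac{109}{6} + \left(6 + 0\right) 27 = \frac{109}{6} + 6 \cdot 27 = \frac{109}{6} + 162 = \frac{1081}{6}$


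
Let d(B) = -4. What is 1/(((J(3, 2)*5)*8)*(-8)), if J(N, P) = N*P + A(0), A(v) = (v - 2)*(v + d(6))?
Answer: -1/4480 ≈ -0.00022321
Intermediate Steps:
A(v) = (-4 + v)*(-2 + v) (A(v) = (v - 2)*(v - 4) = (-2 + v)*(-4 + v) = (-4 + v)*(-2 + v))
J(N, P) = 8 + N*P (J(N, P) = N*P + (8 + 0**2 - 6*0) = N*P + (8 + 0 + 0) = N*P + 8 = 8 + N*P)
1/(((J(3, 2)*5)*8)*(-8)) = 1/((((8 + 3*2)*5)*8)*(-8)) = 1/((((8 + 6)*5)*8)*(-8)) = 1/(((14*5)*8)*(-8)) = 1/((70*8)*(-8)) = 1/(560*(-8)) = 1/(-4480) = -1/4480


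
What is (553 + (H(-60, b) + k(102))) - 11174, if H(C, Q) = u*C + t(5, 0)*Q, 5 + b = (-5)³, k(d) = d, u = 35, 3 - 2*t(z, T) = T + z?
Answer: -12489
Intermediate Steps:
t(z, T) = 3/2 - T/2 - z/2 (t(z, T) = 3/2 - (T + z)/2 = 3/2 + (-T/2 - z/2) = 3/2 - T/2 - z/2)
b = -130 (b = -5 + (-5)³ = -5 - 125 = -130)
H(C, Q) = -Q + 35*C (H(C, Q) = 35*C + (3/2 - ½*0 - ½*5)*Q = 35*C + (3/2 + 0 - 5/2)*Q = 35*C - Q = -Q + 35*C)
(553 + (H(-60, b) + k(102))) - 11174 = (553 + ((-1*(-130) + 35*(-60)) + 102)) - 11174 = (553 + ((130 - 2100) + 102)) - 11174 = (553 + (-1970 + 102)) - 11174 = (553 - 1868) - 11174 = -1315 - 11174 = -12489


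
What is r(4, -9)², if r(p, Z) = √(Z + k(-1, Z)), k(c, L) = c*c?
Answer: -8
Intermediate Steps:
k(c, L) = c²
r(p, Z) = √(1 + Z) (r(p, Z) = √(Z + (-1)²) = √(Z + 1) = √(1 + Z))
r(4, -9)² = (√(1 - 9))² = (√(-8))² = (2*I*√2)² = -8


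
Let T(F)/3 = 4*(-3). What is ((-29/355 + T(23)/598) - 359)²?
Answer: 1453219485085456/11266761025 ≈ 1.2898e+5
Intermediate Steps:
T(F) = -36 (T(F) = 3*(4*(-3)) = 3*(-12) = -36)
((-29/355 + T(23)/598) - 359)² = ((-29/355 - 36/598) - 359)² = ((-29*1/355 - 36*1/598) - 359)² = ((-29/355 - 18/299) - 359)² = (-15061/106145 - 359)² = (-38121116/106145)² = 1453219485085456/11266761025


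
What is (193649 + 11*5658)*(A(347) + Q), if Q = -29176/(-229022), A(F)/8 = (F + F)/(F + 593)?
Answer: 41548230940376/26910085 ≈ 1.5440e+6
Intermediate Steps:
A(F) = 16*F/(593 + F) (A(F) = 8*((F + F)/(F + 593)) = 8*((2*F)/(593 + F)) = 8*(2*F/(593 + F)) = 16*F/(593 + F))
Q = 14588/114511 (Q = -29176*(-1/229022) = 14588/114511 ≈ 0.12739)
(193649 + 11*5658)*(A(347) + Q) = (193649 + 11*5658)*(16*347/(593 + 347) + 14588/114511) = (193649 + 62238)*(16*347/940 + 14588/114511) = 255887*(16*347*(1/940) + 14588/114511) = 255887*(1388/235 + 14588/114511) = 255887*(162369448/26910085) = 41548230940376/26910085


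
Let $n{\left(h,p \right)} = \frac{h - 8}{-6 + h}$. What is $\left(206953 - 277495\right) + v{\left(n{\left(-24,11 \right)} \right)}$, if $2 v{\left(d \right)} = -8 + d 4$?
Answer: $- \frac{1058158}{15} \approx -70544.0$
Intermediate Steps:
$n{\left(h,p \right)} = \frac{-8 + h}{-6 + h}$
$v{\left(d \right)} = -4 + 2 d$ ($v{\left(d \right)} = \frac{-8 + d 4}{2} = \frac{-8 + 4 d}{2} = -4 + 2 d$)
$\left(206953 - 277495\right) + v{\left(n{\left(-24,11 \right)} \right)} = \left(206953 - 277495\right) - \left(4 - 2 \frac{-8 - 24}{-6 - 24}\right) = -70542 - \left(4 - 2 \frac{1}{-30} \left(-32\right)\right) = -70542 - \left(4 - 2 \left(\left(- \frac{1}{30}\right) \left(-32\right)\right)\right) = -70542 + \left(-4 + 2 \cdot \frac{16}{15}\right) = -70542 + \left(-4 + \frac{32}{15}\right) = -70542 - \frac{28}{15} = - \frac{1058158}{15}$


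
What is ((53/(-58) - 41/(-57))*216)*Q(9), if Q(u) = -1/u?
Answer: 2572/551 ≈ 4.6679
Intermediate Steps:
((53/(-58) - 41/(-57))*216)*Q(9) = ((53/(-58) - 41/(-57))*216)*(-1/9) = ((53*(-1/58) - 41*(-1/57))*216)*(-1*1/9) = ((-53/58 + 41/57)*216)*(-1/9) = -643/3306*216*(-1/9) = -23148/551*(-1/9) = 2572/551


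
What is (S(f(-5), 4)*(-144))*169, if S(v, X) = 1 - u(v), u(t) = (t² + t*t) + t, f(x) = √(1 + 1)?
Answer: 73008 + 24336*√2 ≈ 1.0742e+5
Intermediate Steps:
f(x) = √2
u(t) = t + 2*t² (u(t) = (t² + t²) + t = 2*t² + t = t + 2*t²)
S(v, X) = 1 - v*(1 + 2*v)
(S(f(-5), 4)*(-144))*169 = ((1 - √2*(1 + 2*√2))*(-144))*169 = (-144 + 144*√2*(1 + 2*√2))*169 = -24336 + 24336*√2*(1 + 2*√2)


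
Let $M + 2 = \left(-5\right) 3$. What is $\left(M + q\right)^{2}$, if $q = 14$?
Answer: $9$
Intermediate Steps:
$M = -17$ ($M = -2 - 15 = -17$)
$\left(M + q\right)^{2} = \left(-17 + 14\right)^{2} = \left(-3\right)^{2} = 9$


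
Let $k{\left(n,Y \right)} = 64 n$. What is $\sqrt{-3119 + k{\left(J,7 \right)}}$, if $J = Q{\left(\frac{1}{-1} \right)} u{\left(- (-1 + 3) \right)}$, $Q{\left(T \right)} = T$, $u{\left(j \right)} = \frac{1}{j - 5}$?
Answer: $\frac{i \sqrt{152383}}{7} \approx 55.766 i$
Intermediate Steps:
$u{\left(j \right)} = \frac{1}{-5 + j}$
$J = \frac{1}{7}$ ($J = \frac{1}{\left(-1\right) \left(-5 - \left(-1 + 3\right)\right)} = - \frac{1}{-5 - 2} = - \frac{1}{-7} = \left(-1\right) \left(- \frac{1}{7}\right) = \frac{1}{7} \approx 0.14286$)
$\sqrt{-3119 + k{\left(J,7 \right)}} = \sqrt{-3119 + 64 \cdot \frac{1}{7}} = \sqrt{-3119 + \frac{64}{7}} = \sqrt{- \frac{21769}{7}} = \frac{i \sqrt{152383}}{7}$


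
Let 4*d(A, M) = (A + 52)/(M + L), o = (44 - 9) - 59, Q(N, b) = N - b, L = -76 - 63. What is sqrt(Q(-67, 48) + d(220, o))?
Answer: I*sqrt(3066519)/163 ≈ 10.743*I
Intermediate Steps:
L = -139
o = -24 (o = 35 - 59 = -24)
d(A, M) = (52 + A)/(4*(-139 + M)) (d(A, M) = ((A + 52)/(M - 139))/4 = ((52 + A)/(-139 + M))/4 = (52 + A)/(4*(-139 + M)))
sqrt(Q(-67, 48) + d(220, o)) = sqrt((-67 - 1*48) + (52 + 220)/(4*(-139 - 24))) = sqrt((-67 - 48) + (1/4)*272/(-163)) = sqrt(-115 + (1/4)*(-1/163)*272) = sqrt(-115 - 68/163) = sqrt(-18813/163) = I*sqrt(3066519)/163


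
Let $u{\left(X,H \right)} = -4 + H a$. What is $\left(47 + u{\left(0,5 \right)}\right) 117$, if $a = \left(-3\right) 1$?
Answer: $3276$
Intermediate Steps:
$a = -3$
$u{\left(X,H \right)} = -4 - 3 H$ ($u{\left(X,H \right)} = -4 + H \left(-3\right) = -4 - 3 H$)
$\left(47 + u{\left(0,5 \right)}\right) 117 = \left(47 - 19\right) 117 = 28 \cdot 117 = 3276$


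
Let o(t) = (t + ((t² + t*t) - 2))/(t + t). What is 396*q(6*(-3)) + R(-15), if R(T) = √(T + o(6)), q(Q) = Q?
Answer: -7128 + I*√78/3 ≈ -7128.0 + 2.9439*I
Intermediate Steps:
o(t) = (-2 + t + 2*t²)/(2*t) (o(t) = (t + ((t² + t²) - 2))/((2*t)) = (t + (2*t² - 2))*(1/(2*t)) = (t + (-2 + 2*t²))*(1/(2*t)) = (-2 + t + 2*t²)*(1/(2*t)) = (-2 + t + 2*t²)/(2*t))
R(T) = √(19/3 + T) (R(T) = √(T + (½ + 6 - 1/6)) = √(T + (½ + 6 - 1*⅙)) = √(T + (½ + 6 - ⅙)) = √(T + 19/3) = √(19/3 + T))
396*q(6*(-3)) + R(-15) = 396*(6*(-3)) + √(57 + 9*(-15))/3 = 396*(-18) + √(57 - 135)/3 = -7128 + √(-78)/3 = -7128 + (I*√78)/3 = -7128 + I*√78/3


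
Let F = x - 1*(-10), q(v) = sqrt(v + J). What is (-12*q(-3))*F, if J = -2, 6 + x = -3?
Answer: -12*I*sqrt(5) ≈ -26.833*I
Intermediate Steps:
x = -9 (x = -6 - 3 = -9)
q(v) = sqrt(-2 + v) (q(v) = sqrt(v - 2) = sqrt(-2 + v))
F = 1 (F = -9 - 1*(-10) = -9 + 10 = 1)
(-12*q(-3))*F = -12*sqrt(-2 - 3)*1 = -12*I*sqrt(5)*1 = -12*I*sqrt(5)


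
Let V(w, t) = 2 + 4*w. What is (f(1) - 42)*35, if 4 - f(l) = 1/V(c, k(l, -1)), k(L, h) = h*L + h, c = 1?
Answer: -8015/6 ≈ -1335.8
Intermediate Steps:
k(L, h) = h + L*h (k(L, h) = L*h + h = h + L*h)
f(l) = 23/6 (f(l) = 4 - 1/(2 + 4*1) = 4 - 1/(2 + 4) = 4 - 1/6 = 23/6)
(f(1) - 42)*35 = (23/6 - 42)*35 = -229/6*35 = -8015/6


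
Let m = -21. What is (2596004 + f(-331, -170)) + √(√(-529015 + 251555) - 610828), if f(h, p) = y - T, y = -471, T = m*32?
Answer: 2596205 + √(-610828 + 2*I*√69365) ≈ 2.5962e+6 + 781.55*I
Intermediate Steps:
T = -672 (T = -21*32 = -672)
f(h, p) = 201 (f(h, p) = -471 - 1*(-672) = -471 + 672 = 201)
(2596004 + f(-331, -170)) + √(√(-529015 + 251555) - 610828) = (2596004 + 201) + √(√(-529015 + 251555) - 610828) = 2596205 + √(√(-277460) - 610828) = 2596205 + √(2*I*√69365 - 610828) = 2596205 + √(-610828 + 2*I*√69365)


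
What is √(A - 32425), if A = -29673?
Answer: I*√62098 ≈ 249.19*I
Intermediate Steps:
√(A - 32425) = √(-29673 - 32425) = √(-62098) = I*√62098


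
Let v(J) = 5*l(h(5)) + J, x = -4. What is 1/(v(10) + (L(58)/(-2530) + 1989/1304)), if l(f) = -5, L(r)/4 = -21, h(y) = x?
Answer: -1649560/22172547 ≈ -0.074396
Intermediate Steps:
h(y) = -4
L(r) = -84 (L(r) = 4*(-21) = -84)
v(J) = -25 + J (v(J) = 5*(-5) + J = -25 + J)
1/(v(10) + (L(58)/(-2530) + 1989/1304)) = 1/((-25 + 10) + (-84/(-2530) + 1989/1304)) = 1/(-15 + (-84*(-1/2530) + 1989*(1/1304))) = 1/(-15 + (42/1265 + 1989/1304)) = 1/(-15 + 2570853/1649560) = 1/(-22172547/1649560) = -1649560/22172547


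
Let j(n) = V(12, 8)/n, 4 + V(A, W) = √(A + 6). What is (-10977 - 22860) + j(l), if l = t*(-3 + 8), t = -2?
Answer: -169183/5 - 3*√2/10 ≈ -33837.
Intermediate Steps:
l = -10 (l = -2*(-3 + 8) = -2*5 = -10)
V(A, W) = -4 + √(6 + A) (V(A, W) = -4 + √(A + 6) = -4 + √(6 + A))
j(n) = (-4 + 3*√2)/n (j(n) = (-4 + √(6 + 12))/n = (-4 + √18)/n = (-4 + 3*√2)/n)
(-10977 - 22860) + j(l) = (-10977 - 22860) + (-4 + 3*√2)/(-10) = -33837 - (-4 + 3*√2)/10 = -33837 + (⅖ - 3*√2/10) = -169183/5 - 3*√2/10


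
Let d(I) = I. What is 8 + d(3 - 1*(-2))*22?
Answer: 118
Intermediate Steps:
8 + d(3 - 1*(-2))*22 = 8 + (3 - 1*(-2))*22 = 8 + (3 + 2)*22 = 8 + 5*22 = 8 + 110 = 118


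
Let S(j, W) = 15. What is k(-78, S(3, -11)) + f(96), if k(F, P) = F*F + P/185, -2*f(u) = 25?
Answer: 449297/74 ≈ 6071.6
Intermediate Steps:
f(u) = -25/2 (f(u) = -½*25 = -25/2)
k(F, P) = F² + P/185 (k(F, P) = F² + P*(1/185) = F² + P/185)
k(-78, S(3, -11)) + f(96) = ((-78)² + (1/185)*15) - 25/2 = (6084 + 3/37) - 25/2 = 225111/37 - 25/2 = 449297/74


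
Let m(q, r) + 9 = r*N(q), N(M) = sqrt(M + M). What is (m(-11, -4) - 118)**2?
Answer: 15777 + 1016*I*sqrt(22) ≈ 15777.0 + 4765.5*I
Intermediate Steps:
N(M) = sqrt(2)*sqrt(M) (N(M) = sqrt(2*M) = sqrt(2)*sqrt(M))
m(q, r) = -9 + r*sqrt(2)*sqrt(q) (m(q, r) = -9 + r*(sqrt(2)*sqrt(q)) = -9 + r*sqrt(2)*sqrt(q))
(m(-11, -4) - 118)**2 = ((-9 - 4*sqrt(2)*sqrt(-11)) - 118)**2 = ((-9 - 4*sqrt(2)*I*sqrt(11)) - 118)**2 = ((-9 - 4*I*sqrt(22)) - 118)**2 = (-127 - 4*I*sqrt(22))**2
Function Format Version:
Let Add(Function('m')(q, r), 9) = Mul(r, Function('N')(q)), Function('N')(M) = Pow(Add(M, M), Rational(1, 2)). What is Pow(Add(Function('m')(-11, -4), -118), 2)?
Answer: Add(15777, Mul(1016, I, Pow(22, Rational(1, 2)))) ≈ Add(15777., Mul(4765.5, I))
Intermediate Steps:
Function('N')(M) = Mul(Pow(2, Rational(1, 2)), Pow(M, Rational(1, 2))) (Function('N')(M) = Pow(Mul(2, M), Rational(1, 2)) = Mul(Pow(2, Rational(1, 2)), Pow(M, Rational(1, 2))))
Function('m')(q, r) = Add(-9, Mul(r, Pow(2, Rational(1, 2)), Pow(q, Rational(1, 2)))) (Function('m')(q, r) = Add(-9, Mul(r, Mul(Pow(2, Rational(1, 2)), Pow(q, Rational(1, 2))))) = Add(-9, Mul(r, Pow(2, Rational(1, 2)), Pow(q, Rational(1, 2)))))
Pow(Add(Function('m')(-11, -4), -118), 2) = Pow(Add(Add(-9, Mul(-4, Pow(2, Rational(1, 2)), Pow(-11, Rational(1, 2)))), -118), 2) = Pow(Add(Add(-9, Mul(-4, Pow(2, Rational(1, 2)), Mul(I, Pow(11, Rational(1, 2))))), -118), 2) = Pow(Add(Add(-9, Mul(-4, I, Pow(22, Rational(1, 2)))), -118), 2) = Pow(Add(-127, Mul(-4, I, Pow(22, Rational(1, 2)))), 2)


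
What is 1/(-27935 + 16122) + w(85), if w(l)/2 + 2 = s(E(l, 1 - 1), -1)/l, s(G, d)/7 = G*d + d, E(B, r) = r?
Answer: -4181887/1004105 ≈ -4.1648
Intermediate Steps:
s(G, d) = 7*d + 7*G*d (s(G, d) = 7*(G*d + d) = 7*(d + G*d) = 7*d + 7*G*d)
w(l) = -4 - 14/l (w(l) = -4 + 2*((7*(-1)*(1 + (1 - 1)))/l) = -4 + 2*((7*(-1)*(1 + 0))/l) = -4 + 2*((7*(-1)*1)/l) = -4 + 2*(-7/l) = -4 - 14/l)
1/(-27935 + 16122) + w(85) = 1/(-27935 + 16122) + (-4 - 14/85) = 1/(-11813) + (-4 - 14*1/85) = -1/11813 + (-4 - 14/85) = -1/11813 - 354/85 = -4181887/1004105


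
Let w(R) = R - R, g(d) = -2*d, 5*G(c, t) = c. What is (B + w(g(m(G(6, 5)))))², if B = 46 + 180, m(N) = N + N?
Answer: 51076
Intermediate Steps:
G(c, t) = c/5
m(N) = 2*N
w(R) = 0
B = 226
(B + w(g(m(G(6, 5)))))² = (226 + 0)² = 226² = 51076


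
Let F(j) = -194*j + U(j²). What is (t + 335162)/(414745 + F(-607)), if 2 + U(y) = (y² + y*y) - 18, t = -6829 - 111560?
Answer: 216773/271509863685 ≈ 7.9840e-7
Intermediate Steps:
t = -118389
U(y) = -20 + 2*y² (U(y) = -2 + ((y² + y*y) - 18) = -2 + ((y² + y²) - 18) = -2 + (2*y² - 18) = -2 + (-18 + 2*y²) = -20 + 2*y²)
F(j) = -20 - 194*j + 2*j⁴ (F(j) = -194*j + (-20 + 2*(j²)²) = -194*j + (-20 + 2*j⁴) = -20 - 194*j + 2*j⁴)
(t + 335162)/(414745 + F(-607)) = (-118389 + 335162)/(414745 + (-20 - 194*(-607) + 2*(-607)⁴)) = 216773/(414745 + (-20 + 117758 + 2*135754665601)) = 216773/(414745 + (-20 + 117758 + 271509331202)) = 216773/(414745 + 271509448940) = 216773/271509863685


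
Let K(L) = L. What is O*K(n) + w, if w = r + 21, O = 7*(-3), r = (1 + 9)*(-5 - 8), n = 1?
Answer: -130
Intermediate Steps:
r = -130 (r = 10*(-13) = -130)
O = -21
w = -109 (w = -130 + 21 = -109)
O*K(n) + w = -21*1 - 109 = -21 - 109 = -130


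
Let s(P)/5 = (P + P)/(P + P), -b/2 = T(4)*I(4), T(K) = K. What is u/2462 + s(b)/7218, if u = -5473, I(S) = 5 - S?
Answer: -9872951/4442679 ≈ -2.2223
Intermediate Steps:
b = -8 (b = -8*(5 - 1*4) = -8*(5 - 4) = -8 ≈ -8.0000)
s(P) = 5 (s(P) = 5*((P + P)/(P + P)) = 5*((2*P)/((2*P))) = 5*((2*P)*(1/(2*P))) = 5*1 = 5)
u/2462 + s(b)/7218 = -5473/2462 + 5/7218 = -9872951/4442679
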